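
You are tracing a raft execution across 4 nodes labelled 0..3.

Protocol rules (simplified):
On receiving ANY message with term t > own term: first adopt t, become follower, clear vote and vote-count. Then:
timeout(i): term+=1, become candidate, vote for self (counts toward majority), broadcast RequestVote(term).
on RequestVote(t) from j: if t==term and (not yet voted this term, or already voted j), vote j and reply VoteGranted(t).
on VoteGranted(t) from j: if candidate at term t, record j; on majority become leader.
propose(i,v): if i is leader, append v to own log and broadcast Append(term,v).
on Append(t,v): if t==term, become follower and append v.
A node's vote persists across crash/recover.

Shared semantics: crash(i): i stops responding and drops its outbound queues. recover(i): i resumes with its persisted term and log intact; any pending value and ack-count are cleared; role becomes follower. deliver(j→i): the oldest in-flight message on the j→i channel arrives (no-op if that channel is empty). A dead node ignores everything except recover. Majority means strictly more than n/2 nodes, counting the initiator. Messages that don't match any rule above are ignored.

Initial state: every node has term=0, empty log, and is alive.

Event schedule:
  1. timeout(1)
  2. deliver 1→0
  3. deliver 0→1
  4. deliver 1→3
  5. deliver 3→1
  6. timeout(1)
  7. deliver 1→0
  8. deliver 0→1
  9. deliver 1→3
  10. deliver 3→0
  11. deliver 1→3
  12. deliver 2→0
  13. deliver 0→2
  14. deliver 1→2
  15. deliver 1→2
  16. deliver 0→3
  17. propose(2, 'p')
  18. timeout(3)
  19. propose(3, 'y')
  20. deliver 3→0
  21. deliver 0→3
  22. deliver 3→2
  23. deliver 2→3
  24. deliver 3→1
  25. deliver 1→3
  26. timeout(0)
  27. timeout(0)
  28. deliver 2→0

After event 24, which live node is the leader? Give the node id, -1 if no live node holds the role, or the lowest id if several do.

step 1 timeout(1): 1={cand,t=1,log=-}
step 2 deliver 1→0: 0={foll,t=1,log=-}
step 3 deliver 0→1: —
step 4 deliver 1→3: 3={foll,t=1,log=-}
step 5 deliver 3→1: 1={lead,t=1,log=-}
step 6 timeout(1): 1={cand,t=2,log=-}
step 7 deliver 1→0: 0={foll,t=2,log=-}
step 8 deliver 0→1: —
step 9 deliver 1→3: 3={foll,t=2,log=-}
step 10 deliver 3→0: —
step 11 deliver 1→3: —
step 12 deliver 2→0: —
step 13 deliver 0→2: —
step 14 deliver 1→2: 2={foll,t=1,log=-}
step 15 deliver 1→2: 2={foll,t=2,log=-}
step 16 deliver 0→3: —
step 17 propose(2,'p'): —
step 18 timeout(3): 3={cand,t=3,log=-}
step 19 propose(3,'y'): —
step 20 deliver 3→0: 0={foll,t=3,log=-}
step 21 deliver 0→3: —
step 22 deliver 3→2: 2={foll,t=3,log=-}
step 23 deliver 2→3: 3={lead,t=3,log=-}
step 24 deliver 3→1: 1={lead,t=2,log=-}

1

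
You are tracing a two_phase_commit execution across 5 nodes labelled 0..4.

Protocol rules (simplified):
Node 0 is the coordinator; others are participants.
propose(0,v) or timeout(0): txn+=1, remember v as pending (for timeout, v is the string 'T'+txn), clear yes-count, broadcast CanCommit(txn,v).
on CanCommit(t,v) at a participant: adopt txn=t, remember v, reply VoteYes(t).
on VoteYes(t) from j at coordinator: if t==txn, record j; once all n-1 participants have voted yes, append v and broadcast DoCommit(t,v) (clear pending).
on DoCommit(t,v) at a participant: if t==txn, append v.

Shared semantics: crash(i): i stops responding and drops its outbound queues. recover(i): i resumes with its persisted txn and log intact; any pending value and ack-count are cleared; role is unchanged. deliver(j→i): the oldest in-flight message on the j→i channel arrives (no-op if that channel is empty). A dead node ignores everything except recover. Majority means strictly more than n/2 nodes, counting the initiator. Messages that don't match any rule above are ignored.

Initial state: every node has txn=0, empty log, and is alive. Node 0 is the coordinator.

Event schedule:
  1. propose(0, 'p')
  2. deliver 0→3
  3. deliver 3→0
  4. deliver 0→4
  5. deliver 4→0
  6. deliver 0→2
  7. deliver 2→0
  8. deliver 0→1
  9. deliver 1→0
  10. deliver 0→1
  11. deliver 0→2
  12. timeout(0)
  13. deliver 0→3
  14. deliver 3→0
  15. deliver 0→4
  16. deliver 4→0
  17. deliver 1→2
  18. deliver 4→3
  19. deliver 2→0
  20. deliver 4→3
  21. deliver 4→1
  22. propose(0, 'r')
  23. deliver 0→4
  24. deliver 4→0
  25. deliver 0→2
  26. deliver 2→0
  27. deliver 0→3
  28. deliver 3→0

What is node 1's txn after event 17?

1

after 1 — propose(0,'p'): n0:coor/t1/[-]
after 2 — deliver 0→3: n3:part/t1/[-]
after 3 — deliver 3→0: ·
after 4 — deliver 0→4: n4:part/t1/[-]
after 5 — deliver 4→0: ·
after 6 — deliver 0→2: n2:part/t1/[-]
after 7 — deliver 2→0: ·
after 8 — deliver 0→1: n1:part/t1/[-]
after 9 — deliver 1→0: n0:coor/t1/[p]
after 10 — deliver 0→1: n1:part/t1/[p]
after 11 — deliver 0→2: n2:part/t1/[p]
after 12 — timeout(0): n0:coor/t2/[p]
after 13 — deliver 0→3: n3:part/t1/[p]
after 14 — deliver 3→0: ·
after 15 — deliver 0→4: n4:part/t1/[p]
after 16 — deliver 4→0: ·
after 17 — deliver 1→2: ·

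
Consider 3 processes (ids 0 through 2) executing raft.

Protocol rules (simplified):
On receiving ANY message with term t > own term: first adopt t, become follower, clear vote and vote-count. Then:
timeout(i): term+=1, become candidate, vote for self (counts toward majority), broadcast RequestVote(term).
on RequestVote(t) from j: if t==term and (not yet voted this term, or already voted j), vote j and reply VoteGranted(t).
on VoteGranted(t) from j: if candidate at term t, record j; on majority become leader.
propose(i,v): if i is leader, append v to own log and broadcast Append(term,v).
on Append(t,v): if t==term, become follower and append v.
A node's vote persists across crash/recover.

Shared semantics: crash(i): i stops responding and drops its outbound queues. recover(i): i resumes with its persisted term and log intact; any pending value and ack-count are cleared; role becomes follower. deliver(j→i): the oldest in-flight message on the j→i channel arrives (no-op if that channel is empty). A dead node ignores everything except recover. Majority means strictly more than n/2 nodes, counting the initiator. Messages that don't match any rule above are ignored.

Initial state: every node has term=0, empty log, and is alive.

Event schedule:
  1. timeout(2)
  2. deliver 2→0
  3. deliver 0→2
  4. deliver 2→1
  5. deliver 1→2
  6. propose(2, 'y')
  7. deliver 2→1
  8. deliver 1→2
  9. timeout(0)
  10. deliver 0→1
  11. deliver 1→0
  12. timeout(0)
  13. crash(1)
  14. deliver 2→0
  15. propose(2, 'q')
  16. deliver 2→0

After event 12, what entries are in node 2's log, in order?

y

1. timeout(2):  <2:cand t1 ->
2. deliver 2→0:  <0:foll t1 ->
3. deliver 0→2:  <2:lead t1 ->
4. deliver 2→1:  <1:foll t1 ->
5. deliver 1→2:  nop
6. propose(2,'y'):  <2:lead t1 y>
7. deliver 2→1:  <1:foll t1 y>
8. deliver 1→2:  nop
9. timeout(0):  <0:cand t2 ->
10. deliver 0→1:  <1:foll t2 y>
11. deliver 1→0:  <0:lead t2 ->
12. timeout(0):  <0:cand t3 ->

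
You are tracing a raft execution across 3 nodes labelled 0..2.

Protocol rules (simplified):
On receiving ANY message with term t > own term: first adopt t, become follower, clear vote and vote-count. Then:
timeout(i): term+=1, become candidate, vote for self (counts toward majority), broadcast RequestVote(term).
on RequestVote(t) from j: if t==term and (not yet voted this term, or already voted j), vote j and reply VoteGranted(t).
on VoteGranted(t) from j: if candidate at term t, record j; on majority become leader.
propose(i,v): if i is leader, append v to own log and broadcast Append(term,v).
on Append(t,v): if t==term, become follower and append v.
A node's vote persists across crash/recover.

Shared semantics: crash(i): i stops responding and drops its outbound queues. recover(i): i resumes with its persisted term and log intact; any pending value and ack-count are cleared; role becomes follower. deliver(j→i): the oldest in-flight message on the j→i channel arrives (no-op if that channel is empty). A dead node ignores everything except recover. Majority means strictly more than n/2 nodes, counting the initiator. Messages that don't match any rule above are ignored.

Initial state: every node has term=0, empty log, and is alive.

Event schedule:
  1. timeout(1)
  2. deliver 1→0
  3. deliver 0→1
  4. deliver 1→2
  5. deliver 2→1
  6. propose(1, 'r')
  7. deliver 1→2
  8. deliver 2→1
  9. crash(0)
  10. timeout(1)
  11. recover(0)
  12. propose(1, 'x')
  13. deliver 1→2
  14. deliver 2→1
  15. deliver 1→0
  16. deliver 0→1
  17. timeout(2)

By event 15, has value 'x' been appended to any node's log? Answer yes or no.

step 1 timeout(1): 1={cand,t=1,log=-}
step 2 deliver 1→0: 0={foll,t=1,log=-}
step 3 deliver 0→1: 1={lead,t=1,log=-}
step 4 deliver 1→2: 2={foll,t=1,log=-}
step 5 deliver 2→1: —
step 6 propose(1,'r'): 1={lead,t=1,log=r}
step 7 deliver 1→2: 2={foll,t=1,log=r}
step 8 deliver 2→1: —
step 9 crash(0): 0={✗foll,t=1,log=-}
step 10 timeout(1): 1={cand,t=2,log=r}
step 11 recover(0): 0={foll,t=1,log=-}
step 12 propose(1,'x'): —
step 13 deliver 1→2: 2={foll,t=2,log=r}
step 14 deliver 2→1: 1={lead,t=2,log=r}
step 15 deliver 1→0: 0={foll,t=1,log=r}

no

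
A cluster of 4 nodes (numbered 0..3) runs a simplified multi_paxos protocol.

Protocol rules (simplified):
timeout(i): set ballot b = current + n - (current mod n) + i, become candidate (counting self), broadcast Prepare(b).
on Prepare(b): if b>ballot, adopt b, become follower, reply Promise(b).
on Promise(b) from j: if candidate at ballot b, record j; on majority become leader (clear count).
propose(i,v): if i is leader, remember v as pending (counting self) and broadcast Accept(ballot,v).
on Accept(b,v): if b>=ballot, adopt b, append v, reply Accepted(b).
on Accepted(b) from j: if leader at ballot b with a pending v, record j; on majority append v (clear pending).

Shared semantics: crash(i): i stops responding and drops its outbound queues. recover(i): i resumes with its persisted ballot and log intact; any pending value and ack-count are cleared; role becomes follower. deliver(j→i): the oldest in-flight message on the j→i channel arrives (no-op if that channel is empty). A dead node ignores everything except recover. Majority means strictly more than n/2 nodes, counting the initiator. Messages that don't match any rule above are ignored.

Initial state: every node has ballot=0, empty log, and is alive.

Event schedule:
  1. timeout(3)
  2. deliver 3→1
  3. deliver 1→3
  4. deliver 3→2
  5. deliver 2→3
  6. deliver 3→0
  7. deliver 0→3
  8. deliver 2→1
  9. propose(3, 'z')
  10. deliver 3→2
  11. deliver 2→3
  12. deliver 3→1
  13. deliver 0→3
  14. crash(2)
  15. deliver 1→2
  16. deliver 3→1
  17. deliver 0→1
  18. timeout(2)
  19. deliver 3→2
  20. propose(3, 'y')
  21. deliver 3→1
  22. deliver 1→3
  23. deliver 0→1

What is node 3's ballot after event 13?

e1 timeout(3): 3[cand,b=7,-]
e2 deliver 3→1: 1[foll,b=7,-]
e3 deliver 1→3: ·
e4 deliver 3→2: 2[foll,b=7,-]
e5 deliver 2→3: 3[lead,b=7,-]
e6 deliver 3→0: 0[foll,b=7,-]
e7 deliver 0→3: ·
e8 deliver 2→1: ·
e9 propose(3,'z'): ·
e10 deliver 3→2: 2[foll,b=7,z]
e11 deliver 2→3: ·
e12 deliver 3→1: 1[foll,b=7,z]
e13 deliver 0→3: ·

7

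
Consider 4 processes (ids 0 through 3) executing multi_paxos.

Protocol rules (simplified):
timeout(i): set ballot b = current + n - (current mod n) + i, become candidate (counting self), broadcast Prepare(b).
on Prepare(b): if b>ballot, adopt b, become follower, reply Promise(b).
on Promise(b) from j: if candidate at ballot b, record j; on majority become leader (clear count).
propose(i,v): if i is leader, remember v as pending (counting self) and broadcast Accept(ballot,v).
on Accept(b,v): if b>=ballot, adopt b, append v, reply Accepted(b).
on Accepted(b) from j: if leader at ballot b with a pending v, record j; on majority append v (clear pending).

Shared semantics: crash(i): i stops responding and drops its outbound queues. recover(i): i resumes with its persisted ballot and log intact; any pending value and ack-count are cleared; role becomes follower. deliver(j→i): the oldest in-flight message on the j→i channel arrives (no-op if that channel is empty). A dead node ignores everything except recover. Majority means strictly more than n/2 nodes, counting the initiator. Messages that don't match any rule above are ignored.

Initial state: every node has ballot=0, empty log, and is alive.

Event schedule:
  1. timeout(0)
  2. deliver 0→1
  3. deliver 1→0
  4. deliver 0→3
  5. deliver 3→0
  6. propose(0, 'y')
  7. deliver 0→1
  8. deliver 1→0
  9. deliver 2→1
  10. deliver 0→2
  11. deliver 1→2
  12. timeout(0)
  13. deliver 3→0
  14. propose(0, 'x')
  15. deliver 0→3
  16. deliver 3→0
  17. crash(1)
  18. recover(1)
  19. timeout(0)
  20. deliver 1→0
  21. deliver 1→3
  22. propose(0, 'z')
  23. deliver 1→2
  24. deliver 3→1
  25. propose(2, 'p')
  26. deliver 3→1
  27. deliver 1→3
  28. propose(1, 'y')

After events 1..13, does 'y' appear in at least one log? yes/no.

yes

1. timeout(0):  <0:cand b4 ->
2. deliver 0→1:  <1:foll b4 ->
3. deliver 1→0:  nop
4. deliver 0→3:  <3:foll b4 ->
5. deliver 3→0:  <0:lead b4 ->
6. propose(0,'y'):  nop
7. deliver 0→1:  <1:foll b4 y>
8. deliver 1→0:  nop
9. deliver 2→1:  nop
10. deliver 0→2:  <2:foll b4 ->
11. deliver 1→2:  nop
12. timeout(0):  <0:cand b8 ->
13. deliver 3→0:  nop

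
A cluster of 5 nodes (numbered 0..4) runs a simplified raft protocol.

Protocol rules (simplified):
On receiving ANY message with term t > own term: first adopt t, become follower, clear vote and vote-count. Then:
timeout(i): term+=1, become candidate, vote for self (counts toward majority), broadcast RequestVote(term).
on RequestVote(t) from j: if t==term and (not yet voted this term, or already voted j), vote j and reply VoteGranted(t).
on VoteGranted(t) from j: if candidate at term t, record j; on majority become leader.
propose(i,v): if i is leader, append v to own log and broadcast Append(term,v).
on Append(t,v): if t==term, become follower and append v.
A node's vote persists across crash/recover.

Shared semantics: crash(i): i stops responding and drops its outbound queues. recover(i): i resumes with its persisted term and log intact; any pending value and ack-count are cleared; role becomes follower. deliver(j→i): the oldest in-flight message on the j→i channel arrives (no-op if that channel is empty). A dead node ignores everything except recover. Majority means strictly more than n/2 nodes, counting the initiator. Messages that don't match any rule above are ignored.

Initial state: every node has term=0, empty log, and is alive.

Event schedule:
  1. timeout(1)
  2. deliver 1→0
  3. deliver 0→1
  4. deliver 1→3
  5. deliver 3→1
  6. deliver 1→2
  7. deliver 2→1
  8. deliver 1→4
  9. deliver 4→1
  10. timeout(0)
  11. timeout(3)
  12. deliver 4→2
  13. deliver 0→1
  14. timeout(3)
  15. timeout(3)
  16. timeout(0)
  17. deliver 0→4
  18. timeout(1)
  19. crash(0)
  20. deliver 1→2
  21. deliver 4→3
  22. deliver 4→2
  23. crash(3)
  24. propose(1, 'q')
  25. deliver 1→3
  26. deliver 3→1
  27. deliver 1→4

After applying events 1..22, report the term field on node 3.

4

after 1 — timeout(1): n1:cand/t1/[-]
after 2 — deliver 1→0: n0:foll/t1/[-]
after 3 — deliver 0→1: ·
after 4 — deliver 1→3: n3:foll/t1/[-]
after 5 — deliver 3→1: n1:lead/t1/[-]
after 6 — deliver 1→2: n2:foll/t1/[-]
after 7 — deliver 2→1: ·
after 8 — deliver 1→4: n4:foll/t1/[-]
after 9 — deliver 4→1: ·
after 10 — timeout(0): n0:cand/t2/[-]
after 11 — timeout(3): n3:cand/t2/[-]
after 12 — deliver 4→2: ·
after 13 — deliver 0→1: n1:foll/t2/[-]
after 14 — timeout(3): n3:cand/t3/[-]
after 15 — timeout(3): n3:cand/t4/[-]
after 16 — timeout(0): n0:cand/t3/[-]
after 17 — deliver 0→4: n4:foll/t2/[-]
after 18 — timeout(1): n1:cand/t3/[-]
after 19 — crash(0): n0:✗cand/t3/[-]
after 20 — deliver 1→2: n2:foll/t3/[-]
after 21 — deliver 4→3: ·
after 22 — deliver 4→2: ·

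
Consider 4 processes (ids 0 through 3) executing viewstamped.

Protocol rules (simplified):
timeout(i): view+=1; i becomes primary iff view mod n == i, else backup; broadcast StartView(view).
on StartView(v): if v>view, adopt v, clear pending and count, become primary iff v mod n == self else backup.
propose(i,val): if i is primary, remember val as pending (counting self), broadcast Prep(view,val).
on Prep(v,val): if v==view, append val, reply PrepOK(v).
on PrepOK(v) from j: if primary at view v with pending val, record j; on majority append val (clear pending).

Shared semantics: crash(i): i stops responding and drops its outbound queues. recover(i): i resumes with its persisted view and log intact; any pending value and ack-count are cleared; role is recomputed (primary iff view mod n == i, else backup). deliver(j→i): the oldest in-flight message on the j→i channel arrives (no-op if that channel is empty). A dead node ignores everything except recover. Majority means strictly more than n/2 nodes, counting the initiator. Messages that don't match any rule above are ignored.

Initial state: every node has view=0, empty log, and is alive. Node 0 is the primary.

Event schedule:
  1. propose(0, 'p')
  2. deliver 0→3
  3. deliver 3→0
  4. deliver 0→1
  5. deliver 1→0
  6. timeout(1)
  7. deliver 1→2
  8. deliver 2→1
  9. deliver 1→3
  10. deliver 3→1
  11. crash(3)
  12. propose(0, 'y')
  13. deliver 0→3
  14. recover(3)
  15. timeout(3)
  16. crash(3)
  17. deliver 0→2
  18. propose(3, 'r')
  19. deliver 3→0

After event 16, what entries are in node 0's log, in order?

1. propose(0,'p'):  nop
2. deliver 0→3:  <3:back v0 p>
3. deliver 3→0:  nop
4. deliver 0→1:  <1:back v0 p>
5. deliver 1→0:  <0:prim v0 p>
6. timeout(1):  <1:prim v1 p>
7. deliver 1→2:  <2:back v1 ->
8. deliver 2→1:  nop
9. deliver 1→3:  <3:back v1 p>
10. deliver 3→1:  nop
11. crash(3):  <3:✗back v1 p>
12. propose(0,'y'):  nop
13. deliver 0→3:  nop
14. recover(3):  <3:back v1 p>
15. timeout(3):  <3:back v2 p>
16. crash(3):  <3:✗back v2 p>

p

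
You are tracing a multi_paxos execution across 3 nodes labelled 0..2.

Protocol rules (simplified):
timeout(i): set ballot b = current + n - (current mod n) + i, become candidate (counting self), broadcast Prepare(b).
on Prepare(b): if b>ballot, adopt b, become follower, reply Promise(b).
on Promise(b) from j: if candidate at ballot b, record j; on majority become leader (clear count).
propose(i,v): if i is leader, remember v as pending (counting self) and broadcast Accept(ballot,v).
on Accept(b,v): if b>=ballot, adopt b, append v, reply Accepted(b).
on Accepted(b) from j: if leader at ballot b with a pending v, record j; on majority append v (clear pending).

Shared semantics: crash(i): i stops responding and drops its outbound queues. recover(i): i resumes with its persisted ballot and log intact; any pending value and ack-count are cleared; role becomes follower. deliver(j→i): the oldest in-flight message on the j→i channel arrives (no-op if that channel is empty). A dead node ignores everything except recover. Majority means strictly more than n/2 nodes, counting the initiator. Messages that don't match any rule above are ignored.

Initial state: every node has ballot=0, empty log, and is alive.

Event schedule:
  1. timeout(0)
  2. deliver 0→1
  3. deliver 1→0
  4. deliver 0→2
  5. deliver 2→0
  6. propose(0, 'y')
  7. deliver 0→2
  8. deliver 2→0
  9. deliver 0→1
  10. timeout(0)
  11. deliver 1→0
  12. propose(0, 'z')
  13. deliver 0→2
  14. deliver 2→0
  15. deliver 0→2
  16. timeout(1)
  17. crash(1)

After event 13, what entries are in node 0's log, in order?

y

after 1 — timeout(0): n0:cand/b3/[-]
after 2 — deliver 0→1: n1:foll/b3/[-]
after 3 — deliver 1→0: n0:lead/b3/[-]
after 4 — deliver 0→2: n2:foll/b3/[-]
after 5 — deliver 2→0: ·
after 6 — propose(0,'y'): ·
after 7 — deliver 0→2: n2:foll/b3/[y]
after 8 — deliver 2→0: n0:lead/b3/[y]
after 9 — deliver 0→1: n1:foll/b3/[y]
after 10 — timeout(0): n0:cand/b6/[y]
after 11 — deliver 1→0: ·
after 12 — propose(0,'z'): ·
after 13 — deliver 0→2: n2:foll/b6/[y]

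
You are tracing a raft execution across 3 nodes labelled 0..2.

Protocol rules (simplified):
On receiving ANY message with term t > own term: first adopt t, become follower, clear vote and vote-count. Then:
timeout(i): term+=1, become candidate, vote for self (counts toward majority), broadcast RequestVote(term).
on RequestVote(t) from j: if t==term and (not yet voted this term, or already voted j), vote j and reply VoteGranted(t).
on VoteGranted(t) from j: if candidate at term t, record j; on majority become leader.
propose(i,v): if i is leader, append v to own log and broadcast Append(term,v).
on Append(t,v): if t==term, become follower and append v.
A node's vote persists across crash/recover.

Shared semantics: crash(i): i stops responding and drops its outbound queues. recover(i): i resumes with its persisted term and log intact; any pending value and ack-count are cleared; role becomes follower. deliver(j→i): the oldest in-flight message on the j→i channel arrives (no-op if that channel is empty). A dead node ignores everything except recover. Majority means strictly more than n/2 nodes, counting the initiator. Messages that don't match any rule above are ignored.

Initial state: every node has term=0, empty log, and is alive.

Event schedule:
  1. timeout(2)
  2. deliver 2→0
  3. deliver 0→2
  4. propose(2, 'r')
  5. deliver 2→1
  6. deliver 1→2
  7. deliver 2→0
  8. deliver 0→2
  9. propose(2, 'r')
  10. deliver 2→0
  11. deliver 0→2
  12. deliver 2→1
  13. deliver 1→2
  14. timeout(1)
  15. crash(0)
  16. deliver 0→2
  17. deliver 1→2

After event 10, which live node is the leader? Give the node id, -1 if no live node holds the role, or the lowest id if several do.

2

after 1 — timeout(2): n2:cand/t1/[-]
after 2 — deliver 2→0: n0:foll/t1/[-]
after 3 — deliver 0→2: n2:lead/t1/[-]
after 4 — propose(2,'r'): n2:lead/t1/[r]
after 5 — deliver 2→1: n1:foll/t1/[-]
after 6 — deliver 1→2: ·
after 7 — deliver 2→0: n0:foll/t1/[r]
after 8 — deliver 0→2: ·
after 9 — propose(2,'r'): n2:lead/t1/[r,r]
after 10 — deliver 2→0: n0:foll/t1/[r,r]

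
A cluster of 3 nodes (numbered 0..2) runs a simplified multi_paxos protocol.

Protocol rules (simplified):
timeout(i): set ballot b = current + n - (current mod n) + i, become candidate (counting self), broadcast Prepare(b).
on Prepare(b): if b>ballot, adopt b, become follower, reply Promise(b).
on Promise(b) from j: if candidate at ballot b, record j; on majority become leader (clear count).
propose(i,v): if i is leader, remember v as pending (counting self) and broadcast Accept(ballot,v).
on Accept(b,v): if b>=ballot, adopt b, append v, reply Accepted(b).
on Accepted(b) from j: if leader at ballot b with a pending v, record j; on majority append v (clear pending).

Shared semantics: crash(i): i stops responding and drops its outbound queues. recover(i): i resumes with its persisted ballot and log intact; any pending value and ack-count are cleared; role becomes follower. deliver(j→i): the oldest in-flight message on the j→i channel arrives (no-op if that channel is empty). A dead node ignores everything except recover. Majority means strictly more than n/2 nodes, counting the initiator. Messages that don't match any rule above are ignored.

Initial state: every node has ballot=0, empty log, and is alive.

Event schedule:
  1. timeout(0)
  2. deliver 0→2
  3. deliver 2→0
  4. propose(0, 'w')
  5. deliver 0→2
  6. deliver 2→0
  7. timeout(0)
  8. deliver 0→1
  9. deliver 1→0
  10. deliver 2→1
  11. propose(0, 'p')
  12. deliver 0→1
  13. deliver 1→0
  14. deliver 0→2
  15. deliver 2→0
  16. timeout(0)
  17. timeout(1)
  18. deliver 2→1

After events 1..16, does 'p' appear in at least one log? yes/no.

no

1. timeout(0):  <0:cand b3 ->
2. deliver 0→2:  <2:foll b3 ->
3. deliver 2→0:  <0:lead b3 ->
4. propose(0,'w'):  nop
5. deliver 0→2:  <2:foll b3 w>
6. deliver 2→0:  <0:lead b3 w>
7. timeout(0):  <0:cand b6 w>
8. deliver 0→1:  <1:foll b3 ->
9. deliver 1→0:  nop
10. deliver 2→1:  nop
11. propose(0,'p'):  nop
12. deliver 0→1:  <1:foll b3 w>
13. deliver 1→0:  nop
14. deliver 0→2:  <2:foll b6 w>
15. deliver 2→0:  <0:lead b6 w>
16. timeout(0):  <0:cand b9 w>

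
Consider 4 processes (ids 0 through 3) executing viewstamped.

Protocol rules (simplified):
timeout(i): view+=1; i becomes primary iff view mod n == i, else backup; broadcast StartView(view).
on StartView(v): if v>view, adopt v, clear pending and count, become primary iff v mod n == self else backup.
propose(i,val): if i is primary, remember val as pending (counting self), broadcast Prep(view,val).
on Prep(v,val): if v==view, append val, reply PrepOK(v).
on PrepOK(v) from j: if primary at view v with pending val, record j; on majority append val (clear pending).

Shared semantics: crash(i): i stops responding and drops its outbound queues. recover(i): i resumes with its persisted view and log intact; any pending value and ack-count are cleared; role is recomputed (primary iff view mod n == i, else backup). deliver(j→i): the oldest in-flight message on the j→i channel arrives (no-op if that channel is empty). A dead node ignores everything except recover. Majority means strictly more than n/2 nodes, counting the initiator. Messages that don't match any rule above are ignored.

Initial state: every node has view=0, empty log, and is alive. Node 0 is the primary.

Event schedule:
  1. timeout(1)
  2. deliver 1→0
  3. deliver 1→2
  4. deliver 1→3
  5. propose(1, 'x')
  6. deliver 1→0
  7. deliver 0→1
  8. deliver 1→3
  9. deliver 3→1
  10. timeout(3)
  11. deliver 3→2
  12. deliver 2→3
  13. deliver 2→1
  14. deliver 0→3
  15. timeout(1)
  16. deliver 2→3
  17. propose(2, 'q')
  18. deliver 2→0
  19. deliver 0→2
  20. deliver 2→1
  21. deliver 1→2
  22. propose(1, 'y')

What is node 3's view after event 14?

after 1 — timeout(1): n1:prim/v1/[-]
after 2 — deliver 1→0: n0:back/v1/[-]
after 3 — deliver 1→2: n2:back/v1/[-]
after 4 — deliver 1→3: n3:back/v1/[-]
after 5 — propose(1,'x'): ·
after 6 — deliver 1→0: n0:back/v1/[x]
after 7 — deliver 0→1: ·
after 8 — deliver 1→3: n3:back/v1/[x]
after 9 — deliver 3→1: n1:prim/v1/[x]
after 10 — timeout(3): n3:back/v2/[x]
after 11 — deliver 3→2: n2:prim/v2/[-]
after 12 — deliver 2→3: ·
after 13 — deliver 2→1: ·
after 14 — deliver 0→3: ·

2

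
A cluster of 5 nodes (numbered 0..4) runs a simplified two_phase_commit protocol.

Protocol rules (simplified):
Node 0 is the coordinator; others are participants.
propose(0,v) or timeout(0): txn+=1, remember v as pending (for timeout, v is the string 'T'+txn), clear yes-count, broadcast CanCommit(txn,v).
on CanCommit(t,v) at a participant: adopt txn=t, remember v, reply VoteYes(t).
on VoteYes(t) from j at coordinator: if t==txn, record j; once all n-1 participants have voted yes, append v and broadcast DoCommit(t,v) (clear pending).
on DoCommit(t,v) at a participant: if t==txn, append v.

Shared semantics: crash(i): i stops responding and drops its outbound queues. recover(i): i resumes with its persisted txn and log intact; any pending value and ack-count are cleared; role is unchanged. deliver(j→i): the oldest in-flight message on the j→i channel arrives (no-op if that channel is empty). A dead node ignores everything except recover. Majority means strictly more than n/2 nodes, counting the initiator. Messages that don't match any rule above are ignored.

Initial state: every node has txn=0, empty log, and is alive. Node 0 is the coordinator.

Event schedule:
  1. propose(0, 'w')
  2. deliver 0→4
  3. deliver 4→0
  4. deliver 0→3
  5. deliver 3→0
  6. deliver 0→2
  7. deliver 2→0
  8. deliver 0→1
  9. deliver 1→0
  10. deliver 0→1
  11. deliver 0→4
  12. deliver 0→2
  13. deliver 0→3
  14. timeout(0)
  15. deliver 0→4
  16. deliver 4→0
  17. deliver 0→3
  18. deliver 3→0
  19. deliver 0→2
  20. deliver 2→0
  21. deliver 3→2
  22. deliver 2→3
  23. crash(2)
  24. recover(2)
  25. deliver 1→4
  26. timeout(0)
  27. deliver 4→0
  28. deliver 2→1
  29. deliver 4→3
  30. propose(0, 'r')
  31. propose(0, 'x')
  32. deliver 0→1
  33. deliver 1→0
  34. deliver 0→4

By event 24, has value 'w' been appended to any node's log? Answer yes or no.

yes

step 1 propose(0,'w'): 0={coor,t=1,log=-}
step 2 deliver 0→4: 4={part,t=1,log=-}
step 3 deliver 4→0: —
step 4 deliver 0→3: 3={part,t=1,log=-}
step 5 deliver 3→0: —
step 6 deliver 0→2: 2={part,t=1,log=-}
step 7 deliver 2→0: —
step 8 deliver 0→1: 1={part,t=1,log=-}
step 9 deliver 1→0: 0={coor,t=1,log=w}
step 10 deliver 0→1: 1={part,t=1,log=w}
step 11 deliver 0→4: 4={part,t=1,log=w}
step 12 deliver 0→2: 2={part,t=1,log=w}
step 13 deliver 0→3: 3={part,t=1,log=w}
step 14 timeout(0): 0={coor,t=2,log=w}
step 15 deliver 0→4: 4={part,t=2,log=w}
step 16 deliver 4→0: —
step 17 deliver 0→3: 3={part,t=2,log=w}
step 18 deliver 3→0: —
step 19 deliver 0→2: 2={part,t=2,log=w}
step 20 deliver 2→0: —
step 21 deliver 3→2: —
step 22 deliver 2→3: —
step 23 crash(2): 2={✗part,t=2,log=w}
step 24 recover(2): 2={part,t=2,log=w}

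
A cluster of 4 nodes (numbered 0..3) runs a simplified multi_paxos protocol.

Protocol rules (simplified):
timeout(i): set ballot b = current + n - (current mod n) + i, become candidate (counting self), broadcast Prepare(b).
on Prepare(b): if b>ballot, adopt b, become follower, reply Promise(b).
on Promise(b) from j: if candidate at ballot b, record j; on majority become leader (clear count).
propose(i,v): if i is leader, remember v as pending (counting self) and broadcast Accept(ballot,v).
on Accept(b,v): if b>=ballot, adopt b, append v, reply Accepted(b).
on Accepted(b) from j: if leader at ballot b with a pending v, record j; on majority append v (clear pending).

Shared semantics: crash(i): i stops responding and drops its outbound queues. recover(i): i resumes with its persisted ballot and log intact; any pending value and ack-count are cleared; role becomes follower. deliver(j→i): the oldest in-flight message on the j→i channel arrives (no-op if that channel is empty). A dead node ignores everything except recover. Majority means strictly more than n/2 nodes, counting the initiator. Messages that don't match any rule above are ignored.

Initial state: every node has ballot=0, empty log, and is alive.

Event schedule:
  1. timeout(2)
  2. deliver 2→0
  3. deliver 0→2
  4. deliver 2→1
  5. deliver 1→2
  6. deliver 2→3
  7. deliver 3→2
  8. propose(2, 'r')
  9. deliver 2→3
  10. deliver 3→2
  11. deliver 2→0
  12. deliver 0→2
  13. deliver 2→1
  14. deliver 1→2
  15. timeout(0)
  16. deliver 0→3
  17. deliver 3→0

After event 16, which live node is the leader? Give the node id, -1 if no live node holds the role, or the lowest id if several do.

2

[1] timeout(2) → N2(cand b6 [-])
[2] deliver 2→0 → N0(foll b6 [-])
[3] deliver 0→2 → ∅
[4] deliver 2→1 → N1(foll b6 [-])
[5] deliver 1→2 → N2(lead b6 [-])
[6] deliver 2→3 → N3(foll b6 [-])
[7] deliver 3→2 → ∅
[8] propose(2,'r') → ∅
[9] deliver 2→3 → N3(foll b6 [r])
[10] deliver 3→2 → ∅
[11] deliver 2→0 → N0(foll b6 [r])
[12] deliver 0→2 → N2(lead b6 [r])
[13] deliver 2→1 → N1(foll b6 [r])
[14] deliver 1→2 → ∅
[15] timeout(0) → N0(cand b8 [r])
[16] deliver 0→3 → N3(foll b8 [r])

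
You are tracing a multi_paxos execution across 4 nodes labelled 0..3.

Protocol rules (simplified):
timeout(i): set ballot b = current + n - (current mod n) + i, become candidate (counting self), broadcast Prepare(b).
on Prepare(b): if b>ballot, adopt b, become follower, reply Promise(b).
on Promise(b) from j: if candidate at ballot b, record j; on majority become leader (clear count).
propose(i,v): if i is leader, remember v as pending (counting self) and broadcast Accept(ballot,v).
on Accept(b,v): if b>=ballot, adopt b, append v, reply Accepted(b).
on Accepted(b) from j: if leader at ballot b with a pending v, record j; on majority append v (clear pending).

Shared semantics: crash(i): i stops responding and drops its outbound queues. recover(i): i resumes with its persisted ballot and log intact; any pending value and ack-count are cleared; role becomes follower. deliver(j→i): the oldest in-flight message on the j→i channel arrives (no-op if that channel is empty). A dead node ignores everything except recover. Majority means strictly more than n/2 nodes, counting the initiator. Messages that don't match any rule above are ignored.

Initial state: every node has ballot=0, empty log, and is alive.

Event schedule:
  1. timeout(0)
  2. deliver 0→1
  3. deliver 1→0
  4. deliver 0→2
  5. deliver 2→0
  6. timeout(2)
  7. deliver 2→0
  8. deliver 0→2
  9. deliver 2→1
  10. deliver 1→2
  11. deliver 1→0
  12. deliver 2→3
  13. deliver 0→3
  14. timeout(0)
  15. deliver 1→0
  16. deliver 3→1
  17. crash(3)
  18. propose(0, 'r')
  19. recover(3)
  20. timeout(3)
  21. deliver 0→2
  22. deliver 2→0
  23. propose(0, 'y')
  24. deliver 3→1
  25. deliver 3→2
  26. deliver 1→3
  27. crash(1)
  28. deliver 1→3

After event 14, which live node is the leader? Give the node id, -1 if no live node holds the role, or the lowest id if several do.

after 1 — timeout(0): n0:cand/b4/[-]
after 2 — deliver 0→1: n1:foll/b4/[-]
after 3 — deliver 1→0: ·
after 4 — deliver 0→2: n2:foll/b4/[-]
after 5 — deliver 2→0: n0:lead/b4/[-]
after 6 — timeout(2): n2:cand/b10/[-]
after 7 — deliver 2→0: n0:foll/b10/[-]
after 8 — deliver 0→2: ·
after 9 — deliver 2→1: n1:foll/b10/[-]
after 10 — deliver 1→2: n2:lead/b10/[-]
after 11 — deliver 1→0: ·
after 12 — deliver 2→3: n3:foll/b10/[-]
after 13 — deliver 0→3: ·
after 14 — timeout(0): n0:cand/b12/[-]

2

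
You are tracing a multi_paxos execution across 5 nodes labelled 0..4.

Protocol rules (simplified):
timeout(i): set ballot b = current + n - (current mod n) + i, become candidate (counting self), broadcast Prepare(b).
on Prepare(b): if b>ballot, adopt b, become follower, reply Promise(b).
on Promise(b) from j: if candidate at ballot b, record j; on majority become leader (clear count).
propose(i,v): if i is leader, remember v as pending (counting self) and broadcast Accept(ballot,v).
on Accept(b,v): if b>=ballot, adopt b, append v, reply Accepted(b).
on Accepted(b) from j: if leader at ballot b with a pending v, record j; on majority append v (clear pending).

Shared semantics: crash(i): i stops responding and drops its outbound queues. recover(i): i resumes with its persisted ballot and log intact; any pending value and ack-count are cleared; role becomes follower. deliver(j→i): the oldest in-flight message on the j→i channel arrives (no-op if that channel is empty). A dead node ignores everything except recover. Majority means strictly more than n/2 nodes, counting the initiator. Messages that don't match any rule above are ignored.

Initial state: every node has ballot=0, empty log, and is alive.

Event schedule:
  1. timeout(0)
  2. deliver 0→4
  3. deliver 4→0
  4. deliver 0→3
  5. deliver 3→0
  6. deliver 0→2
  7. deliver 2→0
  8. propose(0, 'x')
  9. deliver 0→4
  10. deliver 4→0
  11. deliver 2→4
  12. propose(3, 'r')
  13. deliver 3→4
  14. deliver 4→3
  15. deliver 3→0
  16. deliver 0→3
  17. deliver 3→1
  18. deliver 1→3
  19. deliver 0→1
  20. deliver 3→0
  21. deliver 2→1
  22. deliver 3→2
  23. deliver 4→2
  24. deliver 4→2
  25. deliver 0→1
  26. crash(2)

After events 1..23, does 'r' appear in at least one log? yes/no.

no

e1 timeout(0): 0[cand,b=5,-]
e2 deliver 0→4: 4[foll,b=5,-]
e3 deliver 4→0: ·
e4 deliver 0→3: 3[foll,b=5,-]
e5 deliver 3→0: 0[lead,b=5,-]
e6 deliver 0→2: 2[foll,b=5,-]
e7 deliver 2→0: ·
e8 propose(0,'x'): ·
e9 deliver 0→4: 4[foll,b=5,x]
e10 deliver 4→0: ·
e11 deliver 2→4: ·
e12 propose(3,'r'): ·
e13 deliver 3→4: ·
e14 deliver 4→3: ·
e15 deliver 3→0: ·
e16 deliver 0→3: 3[foll,b=5,x]
e17 deliver 3→1: ·
e18 deliver 1→3: ·
e19 deliver 0→1: 1[foll,b=5,-]
e20 deliver 3→0: 0[lead,b=5,x]
e21 deliver 2→1: ·
e22 deliver 3→2: ·
e23 deliver 4→2: ·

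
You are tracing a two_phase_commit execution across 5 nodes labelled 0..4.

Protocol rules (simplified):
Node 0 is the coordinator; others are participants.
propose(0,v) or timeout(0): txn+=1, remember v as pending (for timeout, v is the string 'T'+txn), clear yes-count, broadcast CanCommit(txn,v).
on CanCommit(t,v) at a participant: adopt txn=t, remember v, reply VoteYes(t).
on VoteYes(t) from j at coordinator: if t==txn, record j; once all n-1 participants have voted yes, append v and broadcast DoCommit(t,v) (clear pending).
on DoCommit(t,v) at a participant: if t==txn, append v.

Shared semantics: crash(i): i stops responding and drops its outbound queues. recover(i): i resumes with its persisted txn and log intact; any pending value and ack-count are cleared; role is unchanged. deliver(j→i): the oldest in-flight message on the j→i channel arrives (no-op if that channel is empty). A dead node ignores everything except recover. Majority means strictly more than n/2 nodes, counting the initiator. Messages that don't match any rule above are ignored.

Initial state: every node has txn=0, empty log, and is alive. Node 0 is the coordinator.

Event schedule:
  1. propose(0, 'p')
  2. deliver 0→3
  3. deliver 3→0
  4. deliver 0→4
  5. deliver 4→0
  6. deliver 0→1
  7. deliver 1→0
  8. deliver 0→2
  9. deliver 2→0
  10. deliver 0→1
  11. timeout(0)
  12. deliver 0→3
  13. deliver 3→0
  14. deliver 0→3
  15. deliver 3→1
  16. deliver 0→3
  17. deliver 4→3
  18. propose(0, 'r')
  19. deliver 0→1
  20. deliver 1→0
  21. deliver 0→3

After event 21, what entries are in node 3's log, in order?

p

1. propose(0,'p'):  <0:coor t1 ->
2. deliver 0→3:  <3:part t1 ->
3. deliver 3→0:  nop
4. deliver 0→4:  <4:part t1 ->
5. deliver 4→0:  nop
6. deliver 0→1:  <1:part t1 ->
7. deliver 1→0:  nop
8. deliver 0→2:  <2:part t1 ->
9. deliver 2→0:  <0:coor t1 p>
10. deliver 0→1:  <1:part t1 p>
11. timeout(0):  <0:coor t2 p>
12. deliver 0→3:  <3:part t1 p>
13. deliver 3→0:  nop
14. deliver 0→3:  <3:part t2 p>
15. deliver 3→1:  nop
16. deliver 0→3:  nop
17. deliver 4→3:  nop
18. propose(0,'r'):  <0:coor t3 p>
19. deliver 0→1:  <1:part t2 p>
20. deliver 1→0:  nop
21. deliver 0→3:  <3:part t3 p>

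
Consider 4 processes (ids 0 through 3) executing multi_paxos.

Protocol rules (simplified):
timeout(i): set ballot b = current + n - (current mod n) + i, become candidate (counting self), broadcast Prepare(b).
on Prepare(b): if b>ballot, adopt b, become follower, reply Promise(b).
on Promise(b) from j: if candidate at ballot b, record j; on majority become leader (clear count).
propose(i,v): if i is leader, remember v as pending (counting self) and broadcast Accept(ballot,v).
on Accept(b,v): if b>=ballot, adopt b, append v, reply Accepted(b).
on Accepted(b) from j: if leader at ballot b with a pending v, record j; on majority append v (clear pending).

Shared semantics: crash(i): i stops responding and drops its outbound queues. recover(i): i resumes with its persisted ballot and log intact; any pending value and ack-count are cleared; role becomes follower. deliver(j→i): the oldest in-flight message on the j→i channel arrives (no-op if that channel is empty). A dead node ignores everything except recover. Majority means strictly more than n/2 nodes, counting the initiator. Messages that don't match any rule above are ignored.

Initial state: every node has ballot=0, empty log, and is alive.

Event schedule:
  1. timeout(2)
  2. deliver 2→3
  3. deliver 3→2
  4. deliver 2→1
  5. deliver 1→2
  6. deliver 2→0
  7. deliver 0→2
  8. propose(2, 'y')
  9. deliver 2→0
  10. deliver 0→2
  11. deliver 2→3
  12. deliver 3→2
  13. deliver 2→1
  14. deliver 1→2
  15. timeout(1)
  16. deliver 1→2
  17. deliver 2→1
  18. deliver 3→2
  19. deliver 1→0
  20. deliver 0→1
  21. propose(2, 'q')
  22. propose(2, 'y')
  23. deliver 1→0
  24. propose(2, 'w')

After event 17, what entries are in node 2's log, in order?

step 1 timeout(2): 2={cand,b=6,log=-}
step 2 deliver 2→3: 3={foll,b=6,log=-}
step 3 deliver 3→2: —
step 4 deliver 2→1: 1={foll,b=6,log=-}
step 5 deliver 1→2: 2={lead,b=6,log=-}
step 6 deliver 2→0: 0={foll,b=6,log=-}
step 7 deliver 0→2: —
step 8 propose(2,'y'): —
step 9 deliver 2→0: 0={foll,b=6,log=y}
step 10 deliver 0→2: —
step 11 deliver 2→3: 3={foll,b=6,log=y}
step 12 deliver 3→2: 2={lead,b=6,log=y}
step 13 deliver 2→1: 1={foll,b=6,log=y}
step 14 deliver 1→2: —
step 15 timeout(1): 1={cand,b=9,log=y}
step 16 deliver 1→2: 2={foll,b=9,log=y}
step 17 deliver 2→1: —

y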